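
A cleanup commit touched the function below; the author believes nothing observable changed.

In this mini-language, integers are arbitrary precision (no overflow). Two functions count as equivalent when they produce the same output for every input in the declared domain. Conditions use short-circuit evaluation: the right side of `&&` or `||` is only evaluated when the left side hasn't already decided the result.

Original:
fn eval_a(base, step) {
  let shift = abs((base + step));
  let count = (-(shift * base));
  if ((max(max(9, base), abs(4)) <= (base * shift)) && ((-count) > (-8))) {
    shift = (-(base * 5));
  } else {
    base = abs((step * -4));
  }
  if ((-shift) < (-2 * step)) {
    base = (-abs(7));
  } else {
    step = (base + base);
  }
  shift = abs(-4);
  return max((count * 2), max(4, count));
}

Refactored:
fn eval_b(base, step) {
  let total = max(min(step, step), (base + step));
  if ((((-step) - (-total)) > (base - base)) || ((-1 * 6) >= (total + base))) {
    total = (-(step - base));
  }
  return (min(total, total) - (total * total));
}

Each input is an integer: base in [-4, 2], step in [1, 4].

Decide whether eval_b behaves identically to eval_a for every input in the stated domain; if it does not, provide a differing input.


The rewrite breaks on base=-4, step=1, where the results are 24 and 0.
eval_a: shift := 3 | count := 12 | ((max(max(9, base), abs(4)) <= (base * shift)) && ((-count) > (-8))): false | base := 4 | ((-shift) < (-2 * step)): true | base := -7 | shift := 4 | result 24
eval_b: total := 1 | ((((-step) - (-total)) > (base - base)) || ((-1 * 6) >= (total + base))): false | result 0
verdict: not equivalent; witness: base=-4, step=1


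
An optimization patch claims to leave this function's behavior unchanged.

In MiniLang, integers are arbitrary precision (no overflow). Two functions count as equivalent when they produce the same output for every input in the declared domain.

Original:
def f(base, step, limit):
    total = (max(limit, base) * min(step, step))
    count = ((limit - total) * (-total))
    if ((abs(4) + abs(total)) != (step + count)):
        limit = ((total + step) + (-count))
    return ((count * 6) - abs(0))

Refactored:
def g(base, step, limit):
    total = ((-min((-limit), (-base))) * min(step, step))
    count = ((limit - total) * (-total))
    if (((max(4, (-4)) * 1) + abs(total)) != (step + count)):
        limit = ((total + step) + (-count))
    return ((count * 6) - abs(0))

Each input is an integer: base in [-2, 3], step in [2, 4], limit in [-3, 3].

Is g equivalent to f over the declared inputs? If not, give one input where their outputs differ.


Reading the diff, among the changes: min/max/abs usage differs; constant usage differs; arithmetic usage differs.
As a probe, take base=3, step=3, limit=-3: f runs total := 9 | count := 108 | ((abs(4) + abs(total)) != (step + count)): true | limit := -96 | result 648; g runs total := 9 | count := 108 | (((max(4, (-4)) * 1) + abs(total)) != (step + count)): true | limit := -96 | result 648; both end at 648.
Sweeping the whole domain (126 inputs) finds no disagreement.
verdict: equivalent


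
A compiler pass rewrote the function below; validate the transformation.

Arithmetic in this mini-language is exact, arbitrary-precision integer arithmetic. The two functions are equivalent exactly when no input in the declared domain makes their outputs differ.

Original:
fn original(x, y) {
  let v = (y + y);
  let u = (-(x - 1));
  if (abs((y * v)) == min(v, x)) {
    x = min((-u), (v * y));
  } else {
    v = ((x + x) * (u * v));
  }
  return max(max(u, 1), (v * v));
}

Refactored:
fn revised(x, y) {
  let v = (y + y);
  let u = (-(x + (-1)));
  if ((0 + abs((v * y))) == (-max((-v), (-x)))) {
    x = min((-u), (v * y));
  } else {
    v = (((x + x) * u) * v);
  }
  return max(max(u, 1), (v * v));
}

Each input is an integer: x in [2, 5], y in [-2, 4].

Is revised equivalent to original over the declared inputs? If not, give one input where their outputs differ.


Reading the diff, among the changes: arithmetic usage differs, and constant usage differs, and min/max/abs usage differs.
Spot check at x=5, y=3 — original: v = 6; u = -4; (abs((y * v)) == min(v, x)) -> false; v = -240; return 57600. revised: v = 6; u = -4; ((0 + abs((v * y))) == (-max((-v), (-x)))) -> false; v = -240; return 57600. Both give 57600.
Across all 28 domain points the two functions coincide.
verdict: equivalent


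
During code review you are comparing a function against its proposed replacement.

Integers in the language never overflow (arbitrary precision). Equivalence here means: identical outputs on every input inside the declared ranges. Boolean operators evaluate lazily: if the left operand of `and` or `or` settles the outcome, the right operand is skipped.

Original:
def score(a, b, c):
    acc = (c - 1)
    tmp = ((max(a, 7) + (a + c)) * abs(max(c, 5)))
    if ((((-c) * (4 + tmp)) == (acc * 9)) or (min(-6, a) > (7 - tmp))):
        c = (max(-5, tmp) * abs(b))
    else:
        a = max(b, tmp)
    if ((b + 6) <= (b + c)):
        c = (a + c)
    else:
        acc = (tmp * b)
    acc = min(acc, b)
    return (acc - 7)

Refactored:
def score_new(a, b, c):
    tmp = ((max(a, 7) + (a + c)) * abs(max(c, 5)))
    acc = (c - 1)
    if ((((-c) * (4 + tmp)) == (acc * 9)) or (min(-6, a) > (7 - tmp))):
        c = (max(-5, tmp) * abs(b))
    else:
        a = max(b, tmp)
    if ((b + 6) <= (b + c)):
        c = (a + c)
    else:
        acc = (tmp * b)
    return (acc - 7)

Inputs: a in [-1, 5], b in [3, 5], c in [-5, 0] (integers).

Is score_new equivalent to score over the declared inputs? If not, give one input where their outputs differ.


These are not equivalent — on a=-1, b=3, c=-5 the outputs split (-4 vs 8).
score: acc = -6; tmp = 5; ((((-c) * (4 + tmp)) == (acc * 9)) or (min(-6, a) > (7 - tmp))) -> false; a = 5; ((b + 6) <= (b + c)) -> false; acc = 15; acc = 3; return -4
score_new: tmp = 5; acc = -6; ((((-c) * (4 + tmp)) == (acc * 9)) or (min(-6, a) > (7 - tmp))) -> false; a = 5; ((b + 6) <= (b + c)) -> false; acc = 15; return 8
verdict: not equivalent; witness: a=-1, b=3, c=-5


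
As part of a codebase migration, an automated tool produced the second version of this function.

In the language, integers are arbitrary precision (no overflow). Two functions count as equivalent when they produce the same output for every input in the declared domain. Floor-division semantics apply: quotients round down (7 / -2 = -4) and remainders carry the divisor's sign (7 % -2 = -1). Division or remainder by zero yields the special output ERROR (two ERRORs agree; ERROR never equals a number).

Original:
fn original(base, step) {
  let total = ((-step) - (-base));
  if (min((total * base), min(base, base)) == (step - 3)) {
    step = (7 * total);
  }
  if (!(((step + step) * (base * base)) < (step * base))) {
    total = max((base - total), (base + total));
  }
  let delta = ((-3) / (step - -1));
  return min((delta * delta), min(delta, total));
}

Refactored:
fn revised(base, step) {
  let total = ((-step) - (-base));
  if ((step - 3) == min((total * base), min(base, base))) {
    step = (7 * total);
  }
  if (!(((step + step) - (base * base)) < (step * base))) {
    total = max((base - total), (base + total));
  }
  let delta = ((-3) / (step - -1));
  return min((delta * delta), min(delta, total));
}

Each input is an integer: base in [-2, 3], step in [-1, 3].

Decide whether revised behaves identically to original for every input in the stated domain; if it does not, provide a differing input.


The rewrite breaks on base=0, step=3, where the results are 0 and -3.
original: total := -3 | (min((total * base), min(base, base)) == (step - 3)): true | step := -21 | (!(((step + step) * (base * base)) < (step * base))): true | total := 3 | delta := 0 | result 0
revised: total := -3 | ((step - 3) == min((total * base), min(base, base))): true | step := -21 | (!(((step + step) - (base * base)) < (step * base))): false | delta := 0 | result -3
verdict: not equivalent; witness: base=0, step=3


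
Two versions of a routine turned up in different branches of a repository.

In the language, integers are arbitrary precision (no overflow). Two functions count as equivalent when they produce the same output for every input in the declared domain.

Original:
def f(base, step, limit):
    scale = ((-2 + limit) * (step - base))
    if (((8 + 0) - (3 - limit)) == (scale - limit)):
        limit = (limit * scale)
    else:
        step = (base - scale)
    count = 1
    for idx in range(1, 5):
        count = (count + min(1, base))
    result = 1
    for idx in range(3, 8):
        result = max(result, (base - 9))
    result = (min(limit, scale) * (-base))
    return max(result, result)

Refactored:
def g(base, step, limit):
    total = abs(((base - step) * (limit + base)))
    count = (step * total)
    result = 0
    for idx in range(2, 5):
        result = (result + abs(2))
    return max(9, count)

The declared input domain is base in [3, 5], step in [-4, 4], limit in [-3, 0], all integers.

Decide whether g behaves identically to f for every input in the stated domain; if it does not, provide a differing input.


Run the pair on base=3, step=-4, limit=-2.
f: scale=28, then (((8 + 0) - (3 - limit)) == (scale - limit)) is false, then step=-25, then count=1, then (idx=1), then count=2, then (idx=2), then count=3, then (idx=3), then count=4, then (idx=4), then count=5, then result=1, then (idx=3), then result=1, then (idx=4), then result=1, then (idx=5), then result=1, then (idx=6), then result=1, then (idx=7), then result=1, then result=6, then returns 6
g: total=7, then count=-28, then result=0, then (idx=2), then result=2, then (idx=3), then result=4, then (idx=4), then result=6, then returns 9
6 vs 9 — the two versions disagree here.
verdict: not equivalent; witness: base=3, step=-4, limit=-2


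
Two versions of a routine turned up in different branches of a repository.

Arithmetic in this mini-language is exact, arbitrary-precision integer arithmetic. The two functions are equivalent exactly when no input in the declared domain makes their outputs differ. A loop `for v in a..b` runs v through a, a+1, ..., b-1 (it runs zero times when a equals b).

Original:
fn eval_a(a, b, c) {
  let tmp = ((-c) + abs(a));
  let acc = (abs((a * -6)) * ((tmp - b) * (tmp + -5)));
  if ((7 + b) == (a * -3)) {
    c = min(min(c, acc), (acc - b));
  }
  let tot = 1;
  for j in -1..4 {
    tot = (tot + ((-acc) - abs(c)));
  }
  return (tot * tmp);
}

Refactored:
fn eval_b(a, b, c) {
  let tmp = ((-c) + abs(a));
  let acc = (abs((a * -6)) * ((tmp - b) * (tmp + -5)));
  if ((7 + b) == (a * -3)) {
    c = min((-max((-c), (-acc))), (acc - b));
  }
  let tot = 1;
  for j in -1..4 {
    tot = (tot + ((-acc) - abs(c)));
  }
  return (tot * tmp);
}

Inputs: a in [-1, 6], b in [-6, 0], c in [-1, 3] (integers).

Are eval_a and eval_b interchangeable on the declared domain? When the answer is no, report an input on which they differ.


Although min/max/abs usage differs, 280/280 inputs agree.
verdict: equivalent


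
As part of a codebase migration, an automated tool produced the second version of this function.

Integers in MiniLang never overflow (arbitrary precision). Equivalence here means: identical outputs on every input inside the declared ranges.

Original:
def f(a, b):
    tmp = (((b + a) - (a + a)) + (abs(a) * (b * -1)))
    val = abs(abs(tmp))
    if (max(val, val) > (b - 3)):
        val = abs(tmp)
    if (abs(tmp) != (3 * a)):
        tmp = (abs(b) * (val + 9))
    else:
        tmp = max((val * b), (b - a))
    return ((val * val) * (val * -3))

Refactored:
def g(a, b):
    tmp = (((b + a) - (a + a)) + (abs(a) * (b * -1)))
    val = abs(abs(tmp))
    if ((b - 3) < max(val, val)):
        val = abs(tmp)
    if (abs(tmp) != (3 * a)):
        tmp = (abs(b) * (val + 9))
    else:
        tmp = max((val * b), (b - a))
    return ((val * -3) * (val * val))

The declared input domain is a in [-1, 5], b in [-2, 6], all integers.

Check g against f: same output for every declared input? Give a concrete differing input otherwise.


Behavior is preserved: although comparison usage differs, the outputs never diverge.
Tracing a=1, b=-2: f: tmp becomes -1; next val becomes 1; next (max(val, val) > (b - 3)) evaluates to true; next val becomes 1; next (abs(tmp) != (3 * a)) evaluates to true; next tmp becomes 20; next final value -3 | g: tmp becomes -1; next val becomes 1; next ((b - 3) < max(val, val)) evaluates to true; next val becomes 1; next (abs(tmp) != (3 * a)) evaluates to true; next tmp becomes 20; next final value -3 — matching result -3.
Sweeping the whole domain (63 inputs) finds no disagreement.
verdict: equivalent


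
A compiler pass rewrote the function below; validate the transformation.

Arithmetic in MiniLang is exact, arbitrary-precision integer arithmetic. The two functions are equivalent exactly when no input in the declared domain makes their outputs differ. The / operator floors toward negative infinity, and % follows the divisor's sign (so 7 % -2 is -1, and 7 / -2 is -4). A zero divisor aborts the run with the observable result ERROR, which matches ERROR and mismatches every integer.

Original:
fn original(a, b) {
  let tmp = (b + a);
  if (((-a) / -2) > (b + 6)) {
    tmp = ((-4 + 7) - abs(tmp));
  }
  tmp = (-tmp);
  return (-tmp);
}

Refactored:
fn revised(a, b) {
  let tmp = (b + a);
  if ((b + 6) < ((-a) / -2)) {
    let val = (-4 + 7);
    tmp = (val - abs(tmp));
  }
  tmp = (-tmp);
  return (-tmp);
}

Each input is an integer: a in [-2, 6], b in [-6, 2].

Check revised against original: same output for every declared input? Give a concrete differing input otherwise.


Reading the diff, among the changes: comparison usage differs, statement counts differ, local variable names differ.
As a probe, take a=4, b=-4: original runs tmp=0, then (((-a) / -2) > (b + 6)) is false, then tmp=0, then returns 0; revised runs tmp=0, then ((b + 6) < ((-a) / -2)) is false, then tmp=0, then returns 0; both end at 0.
Checked all 81 inputs in the declared domain: the outputs agree on every one.
verdict: equivalent


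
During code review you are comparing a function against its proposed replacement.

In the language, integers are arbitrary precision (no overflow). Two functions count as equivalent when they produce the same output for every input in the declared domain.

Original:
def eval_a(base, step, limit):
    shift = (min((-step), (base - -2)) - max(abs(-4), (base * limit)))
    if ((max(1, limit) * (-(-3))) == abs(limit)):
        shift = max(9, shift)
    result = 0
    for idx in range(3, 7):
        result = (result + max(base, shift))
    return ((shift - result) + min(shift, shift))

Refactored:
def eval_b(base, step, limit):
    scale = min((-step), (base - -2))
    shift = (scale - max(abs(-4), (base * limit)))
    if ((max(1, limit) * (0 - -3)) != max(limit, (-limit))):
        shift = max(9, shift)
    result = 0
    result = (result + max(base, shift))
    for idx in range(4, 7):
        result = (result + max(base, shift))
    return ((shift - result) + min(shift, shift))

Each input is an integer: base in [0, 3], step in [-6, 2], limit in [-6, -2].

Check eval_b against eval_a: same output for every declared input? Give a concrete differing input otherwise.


The rewrite breaks on base=0, step=-6, limit=-6, where the results are -4 and -18.
eval_a: shift = -2; ((max(1, limit) * (-(-3))) == abs(limit)) -> false; result = 0; [idx=3]; result = 0; [idx=4]; result = 0; [idx=5]; result = 0; [idx=6]; result = 0; return -4
eval_b: scale = 2; shift = -2; ((max(1, limit) * (0 - -3)) != max(limit, (-limit))) -> true; shift = 9; result = 0; result = 9; [idx=4]; result = 18; [idx=5]; result = 27; [idx=6]; result = 36; return -18
verdict: not equivalent; witness: base=0, step=-6, limit=-6


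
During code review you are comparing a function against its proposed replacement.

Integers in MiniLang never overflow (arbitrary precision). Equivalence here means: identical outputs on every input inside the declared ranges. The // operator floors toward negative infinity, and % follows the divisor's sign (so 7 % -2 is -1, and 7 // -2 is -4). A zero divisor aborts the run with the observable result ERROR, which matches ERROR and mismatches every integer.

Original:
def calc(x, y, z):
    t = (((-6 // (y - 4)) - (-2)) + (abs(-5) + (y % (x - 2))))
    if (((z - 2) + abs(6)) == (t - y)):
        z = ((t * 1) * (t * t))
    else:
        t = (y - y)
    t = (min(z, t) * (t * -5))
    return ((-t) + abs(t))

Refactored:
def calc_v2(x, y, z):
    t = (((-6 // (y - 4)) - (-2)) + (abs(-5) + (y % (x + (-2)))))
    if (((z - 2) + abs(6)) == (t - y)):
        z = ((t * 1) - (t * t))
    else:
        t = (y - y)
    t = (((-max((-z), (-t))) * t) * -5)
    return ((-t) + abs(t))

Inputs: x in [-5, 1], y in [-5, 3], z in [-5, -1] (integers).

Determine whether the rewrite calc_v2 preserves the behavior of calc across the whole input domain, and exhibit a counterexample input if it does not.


These are not equivalent — on x=-5, y=1, z=-2 the outputs split (90 vs 0).
calc: t := 3 | (((z - 2) + abs(6)) == (t - y)): true | z := 27 | t := -45 | result 90
calc_v2: t := 3 | (((z - 2) + abs(6)) == (t - y)): true | z := -6 | t := 90 | result 0
verdict: not equivalent; witness: x=-5, y=1, z=-2


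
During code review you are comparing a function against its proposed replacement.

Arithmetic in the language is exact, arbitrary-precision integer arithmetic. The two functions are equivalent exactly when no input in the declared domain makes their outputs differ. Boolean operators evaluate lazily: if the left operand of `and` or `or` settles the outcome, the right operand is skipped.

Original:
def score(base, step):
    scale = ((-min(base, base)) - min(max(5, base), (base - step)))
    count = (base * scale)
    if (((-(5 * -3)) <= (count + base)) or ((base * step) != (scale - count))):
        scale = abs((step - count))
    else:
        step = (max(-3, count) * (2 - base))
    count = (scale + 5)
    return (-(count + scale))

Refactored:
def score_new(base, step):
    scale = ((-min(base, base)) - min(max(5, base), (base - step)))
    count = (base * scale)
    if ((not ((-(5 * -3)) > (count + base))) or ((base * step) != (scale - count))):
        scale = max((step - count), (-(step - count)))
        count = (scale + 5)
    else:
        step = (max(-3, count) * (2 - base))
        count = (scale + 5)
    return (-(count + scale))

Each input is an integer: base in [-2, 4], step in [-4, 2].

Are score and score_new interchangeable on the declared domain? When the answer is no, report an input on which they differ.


Comparing the listings, the differences include: boolean connective usage differs; also comparison usage differs; also min/max/abs usage differs; also statement counts differ; also arithmetic usage differs; also constant usage differs.
Spot check at base=3, step=1 — score: scale = -5; count = -15; (((-(5 * -3)) <= (count + base)) or ((base * step) != (scale - count))) -> true; scale = 16; count = 21; return -37. score_new: scale = -5; count = -15; ((not ((-(5 * -3)) > (count + base))) or ((base * step) != (scale - count))) -> true; scale = 16; count = 21; return -37. Both give -37.
Checked all 49 inputs in the declared domain: the outputs agree on every one.
verdict: equivalent


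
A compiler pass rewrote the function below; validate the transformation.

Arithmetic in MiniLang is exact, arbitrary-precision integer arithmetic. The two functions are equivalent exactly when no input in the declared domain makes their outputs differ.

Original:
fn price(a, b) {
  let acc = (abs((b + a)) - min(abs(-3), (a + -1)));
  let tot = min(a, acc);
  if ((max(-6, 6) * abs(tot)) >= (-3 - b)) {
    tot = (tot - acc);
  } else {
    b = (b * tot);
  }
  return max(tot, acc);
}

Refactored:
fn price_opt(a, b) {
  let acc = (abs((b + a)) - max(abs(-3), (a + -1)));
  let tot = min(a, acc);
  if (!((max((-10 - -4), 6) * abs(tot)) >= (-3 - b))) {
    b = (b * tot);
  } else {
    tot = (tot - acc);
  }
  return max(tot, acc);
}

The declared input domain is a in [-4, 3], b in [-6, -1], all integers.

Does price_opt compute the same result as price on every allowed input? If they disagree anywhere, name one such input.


Try a=-4, b=-6.
price: acc=15, then tot=-4, then ((max(-6, 6) * abs(tot)) >= (-3 - b)) is true, then tot=-19, then returns 15
price_opt: acc=7, then tot=-4, then (!((max((-10 - -4), 6) * abs(tot)) >= (-3 - b))) is false, then tot=-11, then returns 7
15 vs 7 — the two versions disagree here.
verdict: not equivalent; witness: a=-4, b=-6


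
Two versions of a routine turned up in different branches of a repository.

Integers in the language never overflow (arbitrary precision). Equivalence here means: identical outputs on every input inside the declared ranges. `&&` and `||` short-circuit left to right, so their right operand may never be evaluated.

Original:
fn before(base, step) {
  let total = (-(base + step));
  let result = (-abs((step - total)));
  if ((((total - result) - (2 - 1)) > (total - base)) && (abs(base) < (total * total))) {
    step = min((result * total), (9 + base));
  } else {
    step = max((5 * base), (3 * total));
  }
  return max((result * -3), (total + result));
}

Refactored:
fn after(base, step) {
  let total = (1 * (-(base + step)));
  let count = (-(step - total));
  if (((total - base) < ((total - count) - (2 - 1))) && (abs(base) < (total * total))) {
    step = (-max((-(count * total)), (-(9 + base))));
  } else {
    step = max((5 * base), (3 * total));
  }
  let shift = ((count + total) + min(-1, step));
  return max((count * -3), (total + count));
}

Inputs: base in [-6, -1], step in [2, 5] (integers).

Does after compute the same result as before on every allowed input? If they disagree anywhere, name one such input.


Not equivalent: base=-5, step=2 separates them (3 vs 4).
before: total = 3; result = -1; ((((total - result) - (2 - 1)) > (total - base)) && (abs(base) < (total * total))) -> false; step = 9; return 3
after: total = 3; count = 1; (((total - base) < ((total - count) - (2 - 1))) && (abs(base) < (total * total))) -> false; step = 9; shift = 3; return 4
verdict: not equivalent; witness: base=-5, step=2


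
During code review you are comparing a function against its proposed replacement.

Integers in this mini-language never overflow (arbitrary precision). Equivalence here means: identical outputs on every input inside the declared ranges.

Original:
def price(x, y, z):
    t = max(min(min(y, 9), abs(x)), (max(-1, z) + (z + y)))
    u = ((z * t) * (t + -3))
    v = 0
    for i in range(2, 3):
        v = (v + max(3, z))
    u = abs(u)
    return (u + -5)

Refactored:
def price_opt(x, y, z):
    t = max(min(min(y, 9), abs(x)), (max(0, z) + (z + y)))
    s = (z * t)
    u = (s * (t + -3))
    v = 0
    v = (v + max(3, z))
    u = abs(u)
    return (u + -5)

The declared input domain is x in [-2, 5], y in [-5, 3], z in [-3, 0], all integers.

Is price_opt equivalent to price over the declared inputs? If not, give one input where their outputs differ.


Try x=0, y=2, z=-1.
price: t := 0 | u := 0 | v := 0 | iter i=2: | v := 3 | u := 0 | result -5
price_opt: t := 1 | s := -1 | u := 2 | v := 0 | v := 3 | u := 2 | result -3
-5 vs -3 — the two versions disagree here.
verdict: not equivalent; witness: x=0, y=2, z=-1


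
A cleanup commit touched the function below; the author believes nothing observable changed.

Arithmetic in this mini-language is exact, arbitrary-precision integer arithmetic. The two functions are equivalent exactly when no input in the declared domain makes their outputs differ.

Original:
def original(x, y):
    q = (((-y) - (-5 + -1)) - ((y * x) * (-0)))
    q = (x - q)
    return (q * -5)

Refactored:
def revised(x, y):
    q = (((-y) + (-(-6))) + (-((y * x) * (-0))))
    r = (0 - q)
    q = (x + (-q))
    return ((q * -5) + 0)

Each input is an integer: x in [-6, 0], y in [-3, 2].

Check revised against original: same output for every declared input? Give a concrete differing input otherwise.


Differences: arithmetic usage differs; and local variable names differ; and statement counts differ; and constant usage differs — yet all 42 inputs agree.
verdict: equivalent


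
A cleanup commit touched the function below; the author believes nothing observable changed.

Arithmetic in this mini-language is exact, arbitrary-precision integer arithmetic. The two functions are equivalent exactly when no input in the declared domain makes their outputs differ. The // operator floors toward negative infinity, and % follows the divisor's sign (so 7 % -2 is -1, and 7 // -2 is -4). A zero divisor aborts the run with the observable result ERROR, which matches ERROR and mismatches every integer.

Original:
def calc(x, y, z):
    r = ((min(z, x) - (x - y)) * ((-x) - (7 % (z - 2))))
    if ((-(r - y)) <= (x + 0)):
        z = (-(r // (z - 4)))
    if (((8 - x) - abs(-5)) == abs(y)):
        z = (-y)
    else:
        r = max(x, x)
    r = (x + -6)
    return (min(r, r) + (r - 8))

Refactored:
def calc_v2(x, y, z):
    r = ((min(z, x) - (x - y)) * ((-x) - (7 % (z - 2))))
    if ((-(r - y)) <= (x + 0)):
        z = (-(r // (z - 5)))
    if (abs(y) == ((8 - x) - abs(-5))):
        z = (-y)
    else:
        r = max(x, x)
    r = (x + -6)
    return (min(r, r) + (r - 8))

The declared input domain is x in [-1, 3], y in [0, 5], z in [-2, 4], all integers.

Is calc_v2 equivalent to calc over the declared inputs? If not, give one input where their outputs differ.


Consider the input x=0, y=0, z=4.
calc: r=0, then ((-(r - y)) <= (x + 0)) is true, then a zero divisor aborts: ERROR
calc_v2: r=0, then ((-(r - y)) <= (x + 0)) is true, then z=0, then (abs(y) == ((8 - x) - abs(-5))) is false, then r=0, then r=-6, then returns -20
ERROR against -20: the behavior changed.
verdict: not equivalent; witness: x=0, y=0, z=4


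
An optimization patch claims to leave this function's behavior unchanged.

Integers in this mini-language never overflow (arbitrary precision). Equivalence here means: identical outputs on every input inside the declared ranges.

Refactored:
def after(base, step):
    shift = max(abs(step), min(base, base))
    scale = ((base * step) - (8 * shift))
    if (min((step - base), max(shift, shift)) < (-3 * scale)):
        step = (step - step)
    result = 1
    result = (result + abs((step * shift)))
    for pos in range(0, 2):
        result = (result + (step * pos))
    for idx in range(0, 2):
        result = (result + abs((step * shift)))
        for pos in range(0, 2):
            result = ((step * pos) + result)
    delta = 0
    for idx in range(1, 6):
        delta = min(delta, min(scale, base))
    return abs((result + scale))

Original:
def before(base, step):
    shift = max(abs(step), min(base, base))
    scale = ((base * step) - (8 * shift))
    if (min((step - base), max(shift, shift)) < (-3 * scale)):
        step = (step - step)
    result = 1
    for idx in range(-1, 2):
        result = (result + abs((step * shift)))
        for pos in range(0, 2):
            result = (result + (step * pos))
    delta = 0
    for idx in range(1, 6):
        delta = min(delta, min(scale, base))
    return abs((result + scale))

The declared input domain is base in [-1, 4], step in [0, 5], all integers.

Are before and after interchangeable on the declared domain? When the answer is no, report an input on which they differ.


Equivalent — the differences include loop structure differs; statement counts differ; arithmetic usage differs; min/max/abs usage differs, yet no declared input distinguishes the two.
Spot check at base=4, step=4 — before: shift := 4 | scale := -16 | (min((step - base), max(shift, shift)) < (-3 * scale)): true | step := 0 | result := 1 | iter idx=-1: | result := 1 | iter pos=0: | result := 1 | iter pos=1: | result := 1 | iter idx=0: | result := 1 | iter pos=0: | result := 1 | iter pos=1: | result := 1 | iter idx=1: | result := 1 | iter pos=0: | result := 1 | iter pos=1: | result := 1 | delta := 0 | iter idx=1: | delta := -16 | iter idx=2: | delta := -16 | iter idx=3: | delta := -16 | iter idx=4: | delta := -16 | iter idx=5: | delta := -16 | result 15. after: shift := 4 | scale := -16 | (min((step - base), max(shift, shift)) < (-3 * scale)): true | step := 0 | result := 1 | result := 1 | iter pos=0: | result := 1 | iter pos=1: | result := 1 | iter idx=0: | result := 1 | iter pos=0: | result := 1 | iter pos=1: | result := 1 | iter idx=1: | result := 1 | iter pos=0: | result := 1 | iter pos=1: | result := 1 | delta := 0 | iter idx=1: | delta := -16 | iter idx=2: | delta := -16 | iter idx=3: | delta := -16 | iter idx=4: | delta := -16 | iter idx=5: | delta := -16 | result 15. Both give 15.
An exhaustive pass over the 36 declared inputs shows identical outputs.
verdict: equivalent


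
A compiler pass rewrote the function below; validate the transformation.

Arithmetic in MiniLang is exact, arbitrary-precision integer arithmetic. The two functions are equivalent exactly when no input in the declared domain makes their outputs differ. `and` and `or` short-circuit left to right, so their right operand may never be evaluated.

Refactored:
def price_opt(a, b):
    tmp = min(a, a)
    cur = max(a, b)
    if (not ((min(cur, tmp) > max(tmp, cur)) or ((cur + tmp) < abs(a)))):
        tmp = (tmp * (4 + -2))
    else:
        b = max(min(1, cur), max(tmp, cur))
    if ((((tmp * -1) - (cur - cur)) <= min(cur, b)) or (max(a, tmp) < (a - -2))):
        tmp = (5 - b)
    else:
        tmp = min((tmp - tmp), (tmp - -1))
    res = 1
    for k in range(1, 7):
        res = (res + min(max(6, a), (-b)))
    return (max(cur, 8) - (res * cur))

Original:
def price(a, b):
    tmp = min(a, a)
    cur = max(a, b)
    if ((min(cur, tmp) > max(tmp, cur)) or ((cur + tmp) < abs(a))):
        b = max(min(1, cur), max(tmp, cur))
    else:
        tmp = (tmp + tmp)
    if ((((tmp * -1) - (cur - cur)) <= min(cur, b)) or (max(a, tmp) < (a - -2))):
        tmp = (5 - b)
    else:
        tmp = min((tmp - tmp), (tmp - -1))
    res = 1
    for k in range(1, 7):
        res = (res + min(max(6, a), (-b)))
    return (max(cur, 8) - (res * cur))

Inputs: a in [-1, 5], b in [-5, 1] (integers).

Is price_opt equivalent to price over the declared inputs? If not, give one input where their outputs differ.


The two are interchangeable: constant usage differs; arithmetic usage differs; boolean connective usage differs, and every declared input agrees.
Tracing a=4, b=0: price: tmp := 4 | cur := 4 | ((min(cur, tmp) > max(tmp, cur)) or ((cur + tmp) < abs(a))): false | tmp := 8 | ((((tmp * -1) - (cur - cur)) <= min(cur, b)) or (max(a, tmp) < (a - -2))): true | tmp := 5 | res := 1 | iter k=1: | res := 1 | iter k=2: | res := 1 | iter k=3: | res := 1 | iter k=4: | res := 1 | iter k=5: | res := 1 | iter k=6: | res := 1 | result 4 | price_opt: tmp := 4 | cur := 4 | (not ((min(cur, tmp) > max(tmp, cur)) or ((cur + tmp) < abs(a)))): true | tmp := 8 | ((((tmp * -1) - (cur - cur)) <= min(cur, b)) or (max(a, tmp) < (a - -2))): true | tmp := 5 | res := 1 | iter k=1: | res := 1 | iter k=2: | res := 1 | iter k=3: | res := 1 | iter k=4: | res := 1 | iter k=5: | res := 1 | iter k=6: | res := 1 | result 4 — matching result 4.
Every one of the 49 inputs gives matching results.
verdict: equivalent


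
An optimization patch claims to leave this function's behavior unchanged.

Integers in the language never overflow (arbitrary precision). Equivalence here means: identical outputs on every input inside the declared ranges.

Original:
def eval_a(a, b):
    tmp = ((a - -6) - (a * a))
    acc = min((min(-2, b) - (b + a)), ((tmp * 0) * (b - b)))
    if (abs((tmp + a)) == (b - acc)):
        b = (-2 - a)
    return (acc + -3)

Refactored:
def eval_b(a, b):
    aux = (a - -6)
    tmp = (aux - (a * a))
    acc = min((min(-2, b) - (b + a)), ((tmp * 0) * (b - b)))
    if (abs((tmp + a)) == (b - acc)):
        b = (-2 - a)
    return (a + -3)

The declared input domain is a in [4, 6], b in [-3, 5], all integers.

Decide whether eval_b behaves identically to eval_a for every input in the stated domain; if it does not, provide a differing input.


a=4, b=-3 yields -7 from eval_a but 1 from eval_b.
verdict: not equivalent; witness: a=4, b=-3


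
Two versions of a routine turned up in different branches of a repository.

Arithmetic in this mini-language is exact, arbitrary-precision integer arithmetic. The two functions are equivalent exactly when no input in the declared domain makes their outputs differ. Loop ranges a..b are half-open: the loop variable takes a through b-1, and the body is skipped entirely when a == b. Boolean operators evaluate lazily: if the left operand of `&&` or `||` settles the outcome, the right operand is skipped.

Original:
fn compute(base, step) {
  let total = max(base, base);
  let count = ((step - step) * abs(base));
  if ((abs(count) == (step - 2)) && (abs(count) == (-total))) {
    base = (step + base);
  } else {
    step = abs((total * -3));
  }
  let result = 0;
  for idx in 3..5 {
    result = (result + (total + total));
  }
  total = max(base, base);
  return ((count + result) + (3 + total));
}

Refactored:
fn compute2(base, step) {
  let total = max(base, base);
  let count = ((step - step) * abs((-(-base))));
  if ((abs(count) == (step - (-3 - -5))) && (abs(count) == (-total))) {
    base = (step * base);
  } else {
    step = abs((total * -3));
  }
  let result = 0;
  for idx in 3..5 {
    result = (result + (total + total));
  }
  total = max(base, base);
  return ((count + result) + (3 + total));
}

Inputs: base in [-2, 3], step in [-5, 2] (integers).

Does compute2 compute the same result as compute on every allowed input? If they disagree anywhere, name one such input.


There is a counterexample at base=0, step=2: 5 on one side, 3 on the other.
compute: total := 0 | count := 0 | ((abs(count) == (step - 2)) && (abs(count) == (-total))): true | base := 2 | result := 0 | iter idx=3: | result := 0 | iter idx=4: | result := 0 | total := 2 | result 5
compute2: total := 0 | count := 0 | ((abs(count) == (step - (-3 - -5))) && (abs(count) == (-total))): true | base := 0 | result := 0 | iter idx=3: | result := 0 | iter idx=4: | result := 0 | total := 0 | result 3
verdict: not equivalent; witness: base=0, step=2


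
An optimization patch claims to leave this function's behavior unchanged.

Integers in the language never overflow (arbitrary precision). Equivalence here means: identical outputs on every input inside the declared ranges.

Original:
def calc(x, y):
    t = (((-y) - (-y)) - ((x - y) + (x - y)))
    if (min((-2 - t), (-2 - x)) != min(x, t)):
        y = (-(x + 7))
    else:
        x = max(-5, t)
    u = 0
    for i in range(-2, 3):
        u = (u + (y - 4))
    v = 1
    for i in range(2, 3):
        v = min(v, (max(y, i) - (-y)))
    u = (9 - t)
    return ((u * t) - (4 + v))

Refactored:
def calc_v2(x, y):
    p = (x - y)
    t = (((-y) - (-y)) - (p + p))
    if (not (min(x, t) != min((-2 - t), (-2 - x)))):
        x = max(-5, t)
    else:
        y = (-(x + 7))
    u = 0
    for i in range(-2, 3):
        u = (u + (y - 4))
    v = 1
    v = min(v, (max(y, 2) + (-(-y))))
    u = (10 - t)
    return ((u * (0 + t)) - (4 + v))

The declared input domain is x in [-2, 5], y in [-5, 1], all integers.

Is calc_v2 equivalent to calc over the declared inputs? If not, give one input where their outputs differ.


The rewrite breaks on x=-2, y=-5, where the results are -91 and -97.
calc: t = -6; (min((-2 - t), (-2 - x)) != min(x, t)) -> true; y = -5; u = 0; [i=-2]; u = -9; [i=-1]; u = -18; [i=0]; u = -27; [i=1]; u = -36; [i=2]; u = -45; v = 1; [i=2]; v = -3; u = 15; return -91
calc_v2: p = 3; t = -6; (not (min(x, t) != min((-2 - t), (-2 - x)))) -> false; y = -5; u = 0; [i=-2]; u = -9; [i=-1]; u = -18; [i=0]; u = -27; [i=1]; u = -36; [i=2]; u = -45; v = 1; v = -3; u = 16; return -97
verdict: not equivalent; witness: x=-2, y=-5


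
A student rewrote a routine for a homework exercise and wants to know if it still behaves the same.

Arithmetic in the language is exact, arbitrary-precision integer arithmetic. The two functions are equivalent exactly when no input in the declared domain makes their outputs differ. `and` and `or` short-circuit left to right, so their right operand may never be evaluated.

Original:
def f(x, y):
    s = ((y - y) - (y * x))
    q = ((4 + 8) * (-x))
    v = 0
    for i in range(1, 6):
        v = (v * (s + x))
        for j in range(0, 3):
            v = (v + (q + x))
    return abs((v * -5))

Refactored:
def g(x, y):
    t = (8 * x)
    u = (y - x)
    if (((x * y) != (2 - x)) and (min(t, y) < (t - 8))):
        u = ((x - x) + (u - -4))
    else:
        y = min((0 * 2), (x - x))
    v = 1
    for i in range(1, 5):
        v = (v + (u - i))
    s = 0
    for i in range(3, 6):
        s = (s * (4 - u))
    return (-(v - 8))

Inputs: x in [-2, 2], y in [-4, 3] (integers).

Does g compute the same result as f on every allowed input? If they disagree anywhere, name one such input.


There is a counterexample at x=-2, y=-4: 3000030 on one side, 25 on the other.
f: s=-8, then q=24, then v=0, then (i=1), then v=0, then (j=0), then v=22, then (j=1), then v=44, then (j=2), then v=66, then (i=2), then v=-660, then (j=0), then v=-638, then (j=1), then v=-616, then (j=2), then v=-594, then (i=3), then v=5940, then (j=0), then v=5962, then (j=1), then v=5984, then (j=2), then v=6006, then (i=4), then v=-60060, then (j=0), then v=-60038, then (j=1), then v=-60016, then (j=2), then v=-59994, then (i=5), then v=599940, then (j=0), then v=599962, then (j=1), then v=599984, then (j=2), then v=600006, then returns 3000030
g: t=-16, then u=-2, then (((x * y) != (2 - x)) and (min(t, y) < (t - 8))) is false, then y=0, then v=1, then (i=1), then v=-2, then (i=2), then v=-6, then (i=3), then v=-11, then (i=4), then v=-17, then s=0, then (i=3), then s=0, then (i=4), then s=0, then (i=5), then s=0, then returns 25
verdict: not equivalent; witness: x=-2, y=-4


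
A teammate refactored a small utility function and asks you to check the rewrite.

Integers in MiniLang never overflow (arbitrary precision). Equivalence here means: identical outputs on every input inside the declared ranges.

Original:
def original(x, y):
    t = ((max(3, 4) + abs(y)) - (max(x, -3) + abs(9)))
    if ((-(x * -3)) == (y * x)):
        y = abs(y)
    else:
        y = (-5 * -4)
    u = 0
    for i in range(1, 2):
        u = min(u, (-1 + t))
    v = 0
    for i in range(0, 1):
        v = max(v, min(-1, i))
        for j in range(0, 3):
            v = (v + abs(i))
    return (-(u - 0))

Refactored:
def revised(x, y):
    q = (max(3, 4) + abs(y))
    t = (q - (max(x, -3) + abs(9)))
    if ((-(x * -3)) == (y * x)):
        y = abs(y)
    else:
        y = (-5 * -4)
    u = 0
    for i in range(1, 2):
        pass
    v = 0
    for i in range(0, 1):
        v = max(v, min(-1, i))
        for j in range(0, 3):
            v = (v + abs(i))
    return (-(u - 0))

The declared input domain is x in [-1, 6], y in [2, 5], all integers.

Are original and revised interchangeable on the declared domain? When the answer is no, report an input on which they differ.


Take x=-1, y=2.
original: t = -2; ((-(x * -3)) == (y * x)) -> false; y = 20; u = 0; [i=1]; u = -3; v = 0; [i=0]; v = 0; [j=0]; v = 0; [j=1]; v = 0; [j=2]; v = 0; return 3
revised: q = 6; t = -2; ((-(x * -3)) == (y * x)) -> false; y = 20; u = 0; [i=1]; v = 0; [i=0]; v = 0; [j=0]; v = 0; [j=1]; v = 0; [j=2]; v = 0; return 0
3 against 0: the behavior changed.
verdict: not equivalent; witness: x=-1, y=2


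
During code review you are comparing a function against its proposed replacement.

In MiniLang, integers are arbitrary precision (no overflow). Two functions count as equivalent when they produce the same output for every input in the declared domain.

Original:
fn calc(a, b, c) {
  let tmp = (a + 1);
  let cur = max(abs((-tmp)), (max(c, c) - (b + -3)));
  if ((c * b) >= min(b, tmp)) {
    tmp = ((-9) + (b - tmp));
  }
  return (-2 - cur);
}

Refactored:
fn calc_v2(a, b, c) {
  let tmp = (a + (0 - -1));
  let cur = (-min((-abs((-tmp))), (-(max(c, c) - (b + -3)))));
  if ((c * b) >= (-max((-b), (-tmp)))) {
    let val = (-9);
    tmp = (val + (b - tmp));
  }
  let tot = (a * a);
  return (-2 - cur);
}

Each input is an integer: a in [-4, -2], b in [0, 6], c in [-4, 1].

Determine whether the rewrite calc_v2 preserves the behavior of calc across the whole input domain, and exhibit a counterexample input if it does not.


The two versions differ — the changes include statement counts differ, and local variable names differ, and arithmetic usage differs, and constant usage differs.
Spot check at a=-4, b=6, c=-1 — calc: tmp becomes -3; next cur becomes 3; next ((c * b) >= min(b, tmp)) evaluates to false; next final value -5. calc_v2: tmp becomes -3; next cur becomes 3; next ((c * b) >= (-max((-b), (-tmp)))) evaluates to false; next tot becomes 16; next final value -5. Both give -5.
Checked all 126 inputs in the declared domain: the outputs agree on every one.
verdict: equivalent
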